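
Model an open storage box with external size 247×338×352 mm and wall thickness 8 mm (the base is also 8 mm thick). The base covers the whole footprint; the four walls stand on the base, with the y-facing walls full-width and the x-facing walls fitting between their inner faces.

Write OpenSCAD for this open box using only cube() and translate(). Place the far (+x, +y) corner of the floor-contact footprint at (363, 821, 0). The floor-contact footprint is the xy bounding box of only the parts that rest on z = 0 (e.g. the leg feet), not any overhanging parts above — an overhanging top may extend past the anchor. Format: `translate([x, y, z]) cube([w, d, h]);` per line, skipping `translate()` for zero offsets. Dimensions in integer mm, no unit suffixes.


translate([116, 483, 0]) cube([247, 338, 8]);
translate([116, 483, 8]) cube([247, 8, 344]);
translate([116, 813, 8]) cube([247, 8, 344]);
translate([116, 491, 8]) cube([8, 322, 344]);
translate([355, 491, 8]) cube([8, 322, 344]);


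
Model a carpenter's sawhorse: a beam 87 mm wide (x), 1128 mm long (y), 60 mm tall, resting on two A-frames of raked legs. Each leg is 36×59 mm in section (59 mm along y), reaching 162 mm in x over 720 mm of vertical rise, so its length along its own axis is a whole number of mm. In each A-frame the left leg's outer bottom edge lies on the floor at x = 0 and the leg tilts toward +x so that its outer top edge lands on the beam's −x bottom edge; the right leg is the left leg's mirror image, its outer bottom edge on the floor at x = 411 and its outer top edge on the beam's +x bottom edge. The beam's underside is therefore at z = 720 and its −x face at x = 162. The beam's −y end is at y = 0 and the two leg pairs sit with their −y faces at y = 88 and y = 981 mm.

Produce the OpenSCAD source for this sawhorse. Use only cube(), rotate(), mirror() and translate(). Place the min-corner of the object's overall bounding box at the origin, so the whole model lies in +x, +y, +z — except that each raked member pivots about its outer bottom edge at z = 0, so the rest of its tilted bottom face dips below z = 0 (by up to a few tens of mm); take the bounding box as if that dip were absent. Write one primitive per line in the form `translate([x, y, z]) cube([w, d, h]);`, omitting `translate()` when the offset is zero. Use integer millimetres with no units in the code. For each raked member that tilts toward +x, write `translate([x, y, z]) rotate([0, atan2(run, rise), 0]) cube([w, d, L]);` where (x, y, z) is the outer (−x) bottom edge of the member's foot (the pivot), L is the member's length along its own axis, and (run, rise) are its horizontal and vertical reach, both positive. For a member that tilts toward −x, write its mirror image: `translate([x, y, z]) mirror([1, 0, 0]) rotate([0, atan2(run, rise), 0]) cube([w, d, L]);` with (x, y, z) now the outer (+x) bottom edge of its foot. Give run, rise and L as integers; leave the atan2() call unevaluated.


translate([162, 0, 720]) cube([87, 1128, 60]);
translate([0, 88, 0]) rotate([0, atan2(162, 720), 0]) cube([36, 59, 738]);
translate([411, 88, 0]) mirror([1, 0, 0]) rotate([0, atan2(162, 720), 0]) cube([36, 59, 738]);
translate([0, 981, 0]) rotate([0, atan2(162, 720), 0]) cube([36, 59, 738]);
translate([411, 981, 0]) mirror([1, 0, 0]) rotate([0, atan2(162, 720), 0]) cube([36, 59, 738]);


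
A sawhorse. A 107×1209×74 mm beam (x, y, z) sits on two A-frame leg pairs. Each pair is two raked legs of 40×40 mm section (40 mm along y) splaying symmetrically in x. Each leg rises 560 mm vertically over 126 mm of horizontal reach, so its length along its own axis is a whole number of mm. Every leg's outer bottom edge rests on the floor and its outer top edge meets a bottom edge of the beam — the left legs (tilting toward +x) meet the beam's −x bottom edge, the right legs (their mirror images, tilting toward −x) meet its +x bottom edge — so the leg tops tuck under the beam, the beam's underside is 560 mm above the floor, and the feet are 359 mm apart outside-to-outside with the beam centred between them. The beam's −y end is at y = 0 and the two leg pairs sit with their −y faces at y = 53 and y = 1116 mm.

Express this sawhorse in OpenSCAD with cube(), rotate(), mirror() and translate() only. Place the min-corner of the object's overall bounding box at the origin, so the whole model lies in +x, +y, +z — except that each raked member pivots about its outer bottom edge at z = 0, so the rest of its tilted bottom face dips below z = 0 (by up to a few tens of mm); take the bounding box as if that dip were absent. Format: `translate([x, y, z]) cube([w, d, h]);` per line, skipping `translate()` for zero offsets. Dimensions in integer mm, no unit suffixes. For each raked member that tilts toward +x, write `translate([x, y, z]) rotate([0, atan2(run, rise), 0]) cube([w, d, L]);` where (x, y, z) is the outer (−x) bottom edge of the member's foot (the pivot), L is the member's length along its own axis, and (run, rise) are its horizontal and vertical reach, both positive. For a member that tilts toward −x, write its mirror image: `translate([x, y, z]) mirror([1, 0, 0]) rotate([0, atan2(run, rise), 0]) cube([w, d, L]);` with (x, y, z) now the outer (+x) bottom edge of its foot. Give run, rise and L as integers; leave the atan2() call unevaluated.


// leg length = √(126² + 560²) = 574
// right-leg outer foot x = 2·126 + 107 = 359
// beam min-corner = (126, 0, 560)
translate([126, 0, 560]) cube([107, 1209, 74]);
translate([0, 53, 0]) rotate([0, atan2(126, 560), 0]) cube([40, 40, 574]);
translate([359, 53, 0]) mirror([1, 0, 0]) rotate([0, atan2(126, 560), 0]) cube([40, 40, 574]);
translate([0, 1116, 0]) rotate([0, atan2(126, 560), 0]) cube([40, 40, 574]);
translate([359, 1116, 0]) mirror([1, 0, 0]) rotate([0, atan2(126, 560), 0]) cube([40, 40, 574]);


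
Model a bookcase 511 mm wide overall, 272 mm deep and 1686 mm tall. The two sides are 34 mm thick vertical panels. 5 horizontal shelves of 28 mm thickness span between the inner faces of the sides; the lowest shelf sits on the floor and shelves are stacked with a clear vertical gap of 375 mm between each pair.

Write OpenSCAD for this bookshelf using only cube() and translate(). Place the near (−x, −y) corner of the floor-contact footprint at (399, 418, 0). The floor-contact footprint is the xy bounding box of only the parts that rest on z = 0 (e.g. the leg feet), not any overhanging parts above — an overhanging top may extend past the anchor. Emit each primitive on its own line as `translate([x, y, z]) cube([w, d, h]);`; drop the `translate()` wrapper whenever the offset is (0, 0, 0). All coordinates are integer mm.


translate([399, 418, 0]) cube([34, 272, 1686]);
translate([876, 418, 0]) cube([34, 272, 1686]);
translate([433, 418, 0]) cube([443, 272, 28]);
translate([433, 418, 403]) cube([443, 272, 28]);
translate([433, 418, 806]) cube([443, 272, 28]);
translate([433, 418, 1209]) cube([443, 272, 28]);
translate([433, 418, 1612]) cube([443, 272, 28]);


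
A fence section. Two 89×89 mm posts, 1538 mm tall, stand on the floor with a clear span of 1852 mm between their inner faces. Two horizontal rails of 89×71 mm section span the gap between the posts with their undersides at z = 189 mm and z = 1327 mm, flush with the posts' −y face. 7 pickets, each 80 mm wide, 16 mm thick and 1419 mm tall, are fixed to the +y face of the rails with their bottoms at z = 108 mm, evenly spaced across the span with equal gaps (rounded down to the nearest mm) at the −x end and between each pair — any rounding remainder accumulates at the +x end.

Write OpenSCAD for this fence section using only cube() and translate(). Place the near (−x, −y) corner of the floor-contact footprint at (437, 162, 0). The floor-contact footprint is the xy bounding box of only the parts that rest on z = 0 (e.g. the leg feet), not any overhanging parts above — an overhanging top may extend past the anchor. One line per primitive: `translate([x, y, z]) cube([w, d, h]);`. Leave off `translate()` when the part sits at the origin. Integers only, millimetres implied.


translate([437, 162, 0]) cube([89, 89, 1538]);
translate([2378, 162, 0]) cube([89, 89, 1538]);
translate([526, 162, 189]) cube([1852, 89, 71]);
translate([526, 162, 1327]) cube([1852, 89, 71]);
translate([687, 251, 108]) cube([80, 16, 1419]);
translate([928, 251, 108]) cube([80, 16, 1419]);
translate([1169, 251, 108]) cube([80, 16, 1419]);
translate([1410, 251, 108]) cube([80, 16, 1419]);
translate([1651, 251, 108]) cube([80, 16, 1419]);
translate([1892, 251, 108]) cube([80, 16, 1419]);
translate([2133, 251, 108]) cube([80, 16, 1419]);


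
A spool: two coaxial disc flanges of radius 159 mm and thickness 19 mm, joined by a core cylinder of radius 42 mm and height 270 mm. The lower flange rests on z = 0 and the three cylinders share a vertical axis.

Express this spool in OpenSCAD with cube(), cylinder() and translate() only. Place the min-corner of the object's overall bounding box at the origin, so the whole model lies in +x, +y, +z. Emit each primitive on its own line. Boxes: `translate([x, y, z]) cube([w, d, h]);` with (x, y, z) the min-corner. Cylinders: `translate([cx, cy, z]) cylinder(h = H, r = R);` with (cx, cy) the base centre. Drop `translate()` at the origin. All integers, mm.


translate([159, 159, 0]) cylinder(h = 19, r = 159);
translate([159, 159, 19]) cylinder(h = 270, r = 42);
translate([159, 159, 289]) cylinder(h = 19, r = 159);


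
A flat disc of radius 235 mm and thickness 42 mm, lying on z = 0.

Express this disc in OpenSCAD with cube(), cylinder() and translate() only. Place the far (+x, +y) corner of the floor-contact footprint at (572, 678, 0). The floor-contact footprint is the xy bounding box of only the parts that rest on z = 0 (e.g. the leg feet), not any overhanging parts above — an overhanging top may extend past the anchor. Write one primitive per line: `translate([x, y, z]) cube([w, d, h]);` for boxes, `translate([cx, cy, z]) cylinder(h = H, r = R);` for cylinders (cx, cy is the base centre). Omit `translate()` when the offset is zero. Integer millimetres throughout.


translate([337, 443, 0]) cylinder(h = 42, r = 235);


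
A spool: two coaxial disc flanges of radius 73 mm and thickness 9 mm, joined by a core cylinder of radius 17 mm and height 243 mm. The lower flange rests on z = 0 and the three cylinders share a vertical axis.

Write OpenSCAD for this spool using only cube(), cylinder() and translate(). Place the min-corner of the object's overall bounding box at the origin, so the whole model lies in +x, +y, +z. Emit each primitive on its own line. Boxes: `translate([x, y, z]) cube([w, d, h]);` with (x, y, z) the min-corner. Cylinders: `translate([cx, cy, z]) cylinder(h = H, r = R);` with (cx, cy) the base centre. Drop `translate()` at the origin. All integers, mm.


translate([73, 73, 0]) cylinder(h = 9, r = 73);
translate([73, 73, 9]) cylinder(h = 243, r = 17);
translate([73, 73, 252]) cylinder(h = 9, r = 73);


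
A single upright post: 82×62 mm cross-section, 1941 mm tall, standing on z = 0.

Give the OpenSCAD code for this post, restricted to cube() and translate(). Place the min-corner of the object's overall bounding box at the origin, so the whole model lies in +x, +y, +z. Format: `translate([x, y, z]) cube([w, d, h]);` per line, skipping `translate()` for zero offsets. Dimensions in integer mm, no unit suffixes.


cube([82, 62, 1941]);


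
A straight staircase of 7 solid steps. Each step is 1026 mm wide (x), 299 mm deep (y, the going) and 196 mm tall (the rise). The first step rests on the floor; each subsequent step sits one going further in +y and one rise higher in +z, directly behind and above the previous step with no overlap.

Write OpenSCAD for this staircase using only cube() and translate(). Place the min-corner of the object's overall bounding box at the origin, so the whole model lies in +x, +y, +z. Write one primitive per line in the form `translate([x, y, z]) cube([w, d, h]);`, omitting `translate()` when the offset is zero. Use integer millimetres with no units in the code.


cube([1026, 299, 196]);
translate([0, 299, 196]) cube([1026, 299, 196]);
translate([0, 598, 392]) cube([1026, 299, 196]);
translate([0, 897, 588]) cube([1026, 299, 196]);
translate([0, 1196, 784]) cube([1026, 299, 196]);
translate([0, 1495, 980]) cube([1026, 299, 196]);
translate([0, 1794, 1176]) cube([1026, 299, 196]);


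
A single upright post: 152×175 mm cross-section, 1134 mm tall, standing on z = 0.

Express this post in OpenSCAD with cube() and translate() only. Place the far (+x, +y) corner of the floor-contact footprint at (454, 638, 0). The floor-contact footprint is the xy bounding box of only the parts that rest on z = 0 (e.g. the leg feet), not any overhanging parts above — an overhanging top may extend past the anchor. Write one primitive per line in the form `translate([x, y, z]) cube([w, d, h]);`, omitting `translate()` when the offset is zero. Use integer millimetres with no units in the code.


translate([302, 463, 0]) cube([152, 175, 1134]);


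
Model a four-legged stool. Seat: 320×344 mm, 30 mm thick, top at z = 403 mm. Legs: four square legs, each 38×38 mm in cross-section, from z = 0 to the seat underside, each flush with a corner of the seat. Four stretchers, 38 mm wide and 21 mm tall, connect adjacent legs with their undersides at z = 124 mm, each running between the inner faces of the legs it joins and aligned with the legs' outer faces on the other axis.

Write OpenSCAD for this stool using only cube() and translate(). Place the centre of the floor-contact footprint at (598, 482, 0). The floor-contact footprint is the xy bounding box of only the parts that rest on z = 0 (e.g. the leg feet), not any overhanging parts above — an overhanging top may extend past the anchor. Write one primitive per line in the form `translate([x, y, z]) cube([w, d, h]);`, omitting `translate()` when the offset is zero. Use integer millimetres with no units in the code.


translate([438, 310, 373]) cube([320, 344, 30]);
translate([438, 310, 0]) cube([38, 38, 373]);
translate([720, 310, 0]) cube([38, 38, 373]);
translate([438, 616, 0]) cube([38, 38, 373]);
translate([720, 616, 0]) cube([38, 38, 373]);
translate([476, 310, 124]) cube([244, 38, 21]);
translate([476, 616, 124]) cube([244, 38, 21]);
translate([438, 348, 124]) cube([38, 268, 21]);
translate([720, 348, 124]) cube([38, 268, 21]);


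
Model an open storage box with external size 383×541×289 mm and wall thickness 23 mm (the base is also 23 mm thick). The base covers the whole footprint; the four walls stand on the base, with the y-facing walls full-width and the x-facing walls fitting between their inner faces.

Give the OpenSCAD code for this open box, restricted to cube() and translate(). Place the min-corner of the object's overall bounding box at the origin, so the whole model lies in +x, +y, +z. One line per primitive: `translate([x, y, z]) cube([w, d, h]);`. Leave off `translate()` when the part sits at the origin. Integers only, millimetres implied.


cube([383, 541, 23]);
translate([0, 0, 23]) cube([383, 23, 266]);
translate([0, 518, 23]) cube([383, 23, 266]);
translate([0, 23, 23]) cube([23, 495, 266]);
translate([360, 23, 23]) cube([23, 495, 266]);


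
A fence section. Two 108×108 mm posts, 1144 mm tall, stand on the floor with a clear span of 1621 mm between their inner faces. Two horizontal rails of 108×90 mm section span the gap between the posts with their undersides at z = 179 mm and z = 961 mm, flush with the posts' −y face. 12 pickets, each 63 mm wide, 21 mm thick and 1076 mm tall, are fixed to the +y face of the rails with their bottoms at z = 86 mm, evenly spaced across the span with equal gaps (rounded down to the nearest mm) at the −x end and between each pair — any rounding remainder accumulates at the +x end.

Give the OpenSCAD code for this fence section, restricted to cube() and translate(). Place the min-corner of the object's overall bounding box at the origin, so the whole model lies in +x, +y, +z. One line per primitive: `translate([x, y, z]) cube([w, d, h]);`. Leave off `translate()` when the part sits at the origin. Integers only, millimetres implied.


cube([108, 108, 1144]);
translate([1729, 0, 0]) cube([108, 108, 1144]);
translate([108, 0, 179]) cube([1621, 108, 90]);
translate([108, 0, 961]) cube([1621, 108, 90]);
translate([174, 108, 86]) cube([63, 21, 1076]);
translate([303, 108, 86]) cube([63, 21, 1076]);
translate([432, 108, 86]) cube([63, 21, 1076]);
translate([561, 108, 86]) cube([63, 21, 1076]);
translate([690, 108, 86]) cube([63, 21, 1076]);
translate([819, 108, 86]) cube([63, 21, 1076]);
translate([948, 108, 86]) cube([63, 21, 1076]);
translate([1077, 108, 86]) cube([63, 21, 1076]);
translate([1206, 108, 86]) cube([63, 21, 1076]);
translate([1335, 108, 86]) cube([63, 21, 1076]);
translate([1464, 108, 86]) cube([63, 21, 1076]);
translate([1593, 108, 86]) cube([63, 21, 1076]);


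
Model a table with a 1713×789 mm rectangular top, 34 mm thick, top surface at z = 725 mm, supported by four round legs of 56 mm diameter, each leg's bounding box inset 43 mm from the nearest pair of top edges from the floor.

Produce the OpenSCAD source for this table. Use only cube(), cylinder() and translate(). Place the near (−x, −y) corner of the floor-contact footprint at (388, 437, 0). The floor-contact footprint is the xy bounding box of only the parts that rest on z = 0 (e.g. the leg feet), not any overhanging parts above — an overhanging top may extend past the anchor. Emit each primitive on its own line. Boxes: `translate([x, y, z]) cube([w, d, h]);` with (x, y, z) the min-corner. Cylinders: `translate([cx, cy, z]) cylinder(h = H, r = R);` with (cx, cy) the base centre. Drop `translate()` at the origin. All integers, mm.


translate([345, 394, 691]) cube([1713, 789, 34]);
translate([416, 465, 0]) cylinder(h = 691, r = 28);
translate([1987, 465, 0]) cylinder(h = 691, r = 28);
translate([416, 1112, 0]) cylinder(h = 691, r = 28);
translate([1987, 1112, 0]) cylinder(h = 691, r = 28);


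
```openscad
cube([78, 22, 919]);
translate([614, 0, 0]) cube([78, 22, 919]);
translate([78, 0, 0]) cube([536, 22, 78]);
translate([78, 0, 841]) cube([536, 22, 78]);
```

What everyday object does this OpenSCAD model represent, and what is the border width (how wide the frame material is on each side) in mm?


A picture frame. The border width is 78 mm.

Four thin pieces enclosing a rectangular opening — a picture frame. The two full-height stiles are 919 mm tall; the top rail sits at z = 841 and is 78 mm tall, so the border above the opening is 919 − 841 = 78 mm, matching the stile x-width.


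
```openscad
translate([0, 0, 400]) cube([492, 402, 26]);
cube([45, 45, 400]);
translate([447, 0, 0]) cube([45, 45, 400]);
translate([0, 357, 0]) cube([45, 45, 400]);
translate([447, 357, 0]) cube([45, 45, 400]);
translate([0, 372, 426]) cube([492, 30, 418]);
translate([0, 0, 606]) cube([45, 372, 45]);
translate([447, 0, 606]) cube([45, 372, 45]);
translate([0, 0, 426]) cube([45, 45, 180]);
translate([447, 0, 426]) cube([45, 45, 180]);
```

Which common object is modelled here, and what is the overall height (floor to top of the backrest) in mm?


A chair. The overall height is 844 mm.

A slab on four corner posts with a tall panel at the back — a chair. The seat slab sits at z = 400 with thickness 26, and the 418 mm backrest starts at the seat top, so the overall height is 400 + 26 + 418 = 844 mm.


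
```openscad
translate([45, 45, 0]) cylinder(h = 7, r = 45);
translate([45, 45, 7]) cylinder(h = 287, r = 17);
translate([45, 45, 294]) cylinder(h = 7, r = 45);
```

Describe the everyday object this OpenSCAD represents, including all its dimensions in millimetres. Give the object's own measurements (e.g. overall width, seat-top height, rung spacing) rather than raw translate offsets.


A spool: two coaxial disc flanges of radius 45 mm and thickness 7 mm, joined by a core cylinder of radius 17 mm and height 287 mm. The lower flange rests on z = 0 and the three cylinders share a vertical axis.


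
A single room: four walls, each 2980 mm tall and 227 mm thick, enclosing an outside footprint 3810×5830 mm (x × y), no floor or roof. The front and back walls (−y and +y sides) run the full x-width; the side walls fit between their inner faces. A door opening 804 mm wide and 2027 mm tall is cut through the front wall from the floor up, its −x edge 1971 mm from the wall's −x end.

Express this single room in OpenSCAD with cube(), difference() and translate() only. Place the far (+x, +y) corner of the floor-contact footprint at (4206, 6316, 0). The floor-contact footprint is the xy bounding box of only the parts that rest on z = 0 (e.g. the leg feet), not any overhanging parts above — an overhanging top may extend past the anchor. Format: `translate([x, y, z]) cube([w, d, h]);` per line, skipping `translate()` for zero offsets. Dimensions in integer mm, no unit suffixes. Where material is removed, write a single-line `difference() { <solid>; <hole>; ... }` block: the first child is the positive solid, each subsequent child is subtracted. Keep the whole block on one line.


difference() { translate([396, 486, 0]) cube([3810, 227, 2980]); translate([2367, 486, 0]) cube([804, 227, 2027]); }
translate([396, 6089, 0]) cube([3810, 227, 2980]);
translate([396, 713, 0]) cube([227, 5376, 2980]);
translate([3979, 713, 0]) cube([227, 5376, 2980]);


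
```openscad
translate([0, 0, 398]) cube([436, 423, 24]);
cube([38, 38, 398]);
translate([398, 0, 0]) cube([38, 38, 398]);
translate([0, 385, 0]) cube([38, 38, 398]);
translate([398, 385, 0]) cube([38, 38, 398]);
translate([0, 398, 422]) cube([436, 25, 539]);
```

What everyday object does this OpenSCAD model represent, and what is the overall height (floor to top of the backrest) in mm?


A chair. The overall height is 961 mm.

A slab on four corner posts with a tall panel at the back — a chair. The seat slab sits at z = 398 with thickness 24, and the 539 mm backrest starts at the seat top, so the overall height is 398 + 24 + 539 = 961 mm.


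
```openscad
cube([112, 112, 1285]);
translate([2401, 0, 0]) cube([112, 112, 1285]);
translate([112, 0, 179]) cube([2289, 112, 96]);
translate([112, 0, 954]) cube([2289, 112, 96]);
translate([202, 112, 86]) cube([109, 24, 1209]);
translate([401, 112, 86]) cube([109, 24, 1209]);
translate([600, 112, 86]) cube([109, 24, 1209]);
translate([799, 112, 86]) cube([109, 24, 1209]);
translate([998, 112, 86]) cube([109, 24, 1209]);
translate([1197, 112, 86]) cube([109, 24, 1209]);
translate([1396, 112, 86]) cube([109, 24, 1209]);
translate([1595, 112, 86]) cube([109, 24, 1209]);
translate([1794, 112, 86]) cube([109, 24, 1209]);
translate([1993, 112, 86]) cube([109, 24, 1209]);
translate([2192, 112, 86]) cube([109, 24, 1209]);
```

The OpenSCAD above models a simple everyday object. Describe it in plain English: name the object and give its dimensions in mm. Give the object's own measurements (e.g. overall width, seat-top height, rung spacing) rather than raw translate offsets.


A fence section. Two 112×112 mm posts, 1285 mm tall, stand on the floor with a clear span of 2289 mm between their inner faces. Two horizontal rails of 112×96 mm section span the gap between the posts with their undersides at z = 179 mm and z = 954 mm, flush with the posts' −y face. 11 pickets, each 109 mm wide, 24 mm thick and 1209 mm tall, are fixed to the +y face of the rails with their bottoms at z = 86 mm, spaced across the span with a 90 mm gap after the −x post and between neighbouring pickets, with 100 mm left before the +x post.


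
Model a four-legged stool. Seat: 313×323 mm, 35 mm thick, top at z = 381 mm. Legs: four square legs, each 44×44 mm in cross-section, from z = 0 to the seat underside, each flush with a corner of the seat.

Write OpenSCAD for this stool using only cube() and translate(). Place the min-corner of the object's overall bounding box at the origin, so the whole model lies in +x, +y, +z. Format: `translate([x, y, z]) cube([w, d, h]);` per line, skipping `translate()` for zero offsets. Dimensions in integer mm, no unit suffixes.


translate([0, 0, 346]) cube([313, 323, 35]);
cube([44, 44, 346]);
translate([269, 0, 0]) cube([44, 44, 346]);
translate([0, 279, 0]) cube([44, 44, 346]);
translate([269, 279, 0]) cube([44, 44, 346]);


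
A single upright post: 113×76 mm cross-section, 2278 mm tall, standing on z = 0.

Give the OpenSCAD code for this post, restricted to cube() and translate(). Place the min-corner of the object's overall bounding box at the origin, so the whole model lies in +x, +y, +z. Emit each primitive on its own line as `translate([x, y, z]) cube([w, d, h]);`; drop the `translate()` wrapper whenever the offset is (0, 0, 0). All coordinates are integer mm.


cube([113, 76, 2278]);


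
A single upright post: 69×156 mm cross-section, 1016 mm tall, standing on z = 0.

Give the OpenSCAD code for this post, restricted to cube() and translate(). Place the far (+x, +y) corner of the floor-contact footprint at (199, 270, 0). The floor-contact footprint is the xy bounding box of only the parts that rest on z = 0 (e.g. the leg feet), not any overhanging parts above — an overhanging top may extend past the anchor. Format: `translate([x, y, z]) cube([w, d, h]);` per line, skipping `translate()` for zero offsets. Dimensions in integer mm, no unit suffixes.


translate([130, 114, 0]) cube([69, 156, 1016]);


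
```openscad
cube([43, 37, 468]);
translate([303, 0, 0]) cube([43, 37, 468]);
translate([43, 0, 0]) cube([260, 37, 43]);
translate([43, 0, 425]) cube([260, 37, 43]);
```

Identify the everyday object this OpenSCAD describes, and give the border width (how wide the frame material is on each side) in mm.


A picture frame. The border width is 43 mm.

Four thin pieces enclosing a rectangular opening — a picture frame. The two full-height stiles are 468 mm tall; the top rail sits at z = 425 and is 43 mm tall, so the border above the opening is 468 − 425 = 43 mm, matching the stile x-width.


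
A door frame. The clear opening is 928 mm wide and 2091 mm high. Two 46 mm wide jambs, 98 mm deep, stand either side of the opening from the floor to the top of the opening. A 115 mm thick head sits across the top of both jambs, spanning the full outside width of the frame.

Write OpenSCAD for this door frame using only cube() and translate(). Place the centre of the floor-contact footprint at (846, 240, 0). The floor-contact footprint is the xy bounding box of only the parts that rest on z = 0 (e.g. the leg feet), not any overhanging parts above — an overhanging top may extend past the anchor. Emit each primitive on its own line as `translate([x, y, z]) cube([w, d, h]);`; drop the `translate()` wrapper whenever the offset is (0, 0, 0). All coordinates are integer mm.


translate([336, 191, 0]) cube([46, 98, 2091]);
translate([1310, 191, 0]) cube([46, 98, 2091]);
translate([336, 191, 2091]) cube([1020, 98, 115]);


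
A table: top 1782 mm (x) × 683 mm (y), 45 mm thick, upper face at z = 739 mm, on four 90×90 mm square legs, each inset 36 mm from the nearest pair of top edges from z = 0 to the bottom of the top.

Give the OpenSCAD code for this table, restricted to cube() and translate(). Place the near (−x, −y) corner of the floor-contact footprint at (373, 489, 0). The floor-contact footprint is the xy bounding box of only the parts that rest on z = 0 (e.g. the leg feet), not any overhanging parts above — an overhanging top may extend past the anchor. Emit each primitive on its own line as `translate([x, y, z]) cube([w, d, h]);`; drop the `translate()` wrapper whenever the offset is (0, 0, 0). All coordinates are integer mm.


translate([337, 453, 694]) cube([1782, 683, 45]);
translate([373, 489, 0]) cube([90, 90, 694]);
translate([1993, 489, 0]) cube([90, 90, 694]);
translate([373, 1010, 0]) cube([90, 90, 694]);
translate([1993, 1010, 0]) cube([90, 90, 694]);


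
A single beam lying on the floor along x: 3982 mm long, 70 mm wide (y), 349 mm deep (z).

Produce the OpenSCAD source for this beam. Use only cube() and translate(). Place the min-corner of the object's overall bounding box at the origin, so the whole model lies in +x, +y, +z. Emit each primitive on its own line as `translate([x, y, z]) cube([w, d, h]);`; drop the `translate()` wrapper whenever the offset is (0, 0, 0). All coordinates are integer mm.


cube([3982, 70, 349]);


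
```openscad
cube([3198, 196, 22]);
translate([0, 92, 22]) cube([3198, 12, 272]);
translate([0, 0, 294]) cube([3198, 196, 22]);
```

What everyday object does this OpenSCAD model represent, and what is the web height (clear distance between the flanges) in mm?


An I-beam. The web height is 272 mm.

Two wide flanges with a thin centred web — an I-beam. Overall 316 mm minus two 22 mm flanges gives a web of 316 − 2·22 = 272 mm.


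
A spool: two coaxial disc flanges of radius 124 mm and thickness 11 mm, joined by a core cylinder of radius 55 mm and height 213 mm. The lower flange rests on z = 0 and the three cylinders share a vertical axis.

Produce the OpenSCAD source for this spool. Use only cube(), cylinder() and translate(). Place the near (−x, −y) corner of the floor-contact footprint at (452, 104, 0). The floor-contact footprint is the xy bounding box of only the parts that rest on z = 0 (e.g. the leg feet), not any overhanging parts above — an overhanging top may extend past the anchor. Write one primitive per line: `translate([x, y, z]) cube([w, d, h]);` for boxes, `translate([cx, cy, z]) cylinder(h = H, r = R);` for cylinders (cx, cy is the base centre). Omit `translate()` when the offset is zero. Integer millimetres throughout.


translate([576, 228, 0]) cylinder(h = 11, r = 124);
translate([576, 228, 11]) cylinder(h = 213, r = 55);
translate([576, 228, 224]) cylinder(h = 11, r = 124);


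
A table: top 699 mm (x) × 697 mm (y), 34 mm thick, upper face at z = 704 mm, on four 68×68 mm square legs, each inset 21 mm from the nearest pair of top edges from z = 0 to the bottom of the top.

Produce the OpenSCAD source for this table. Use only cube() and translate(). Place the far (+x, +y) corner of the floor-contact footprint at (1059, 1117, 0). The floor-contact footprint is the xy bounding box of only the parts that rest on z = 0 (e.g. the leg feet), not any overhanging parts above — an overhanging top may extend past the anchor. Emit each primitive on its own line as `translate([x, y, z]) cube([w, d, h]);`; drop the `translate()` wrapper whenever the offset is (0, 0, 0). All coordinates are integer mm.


translate([381, 441, 670]) cube([699, 697, 34]);
translate([402, 462, 0]) cube([68, 68, 670]);
translate([991, 462, 0]) cube([68, 68, 670]);
translate([402, 1049, 0]) cube([68, 68, 670]);
translate([991, 1049, 0]) cube([68, 68, 670]);


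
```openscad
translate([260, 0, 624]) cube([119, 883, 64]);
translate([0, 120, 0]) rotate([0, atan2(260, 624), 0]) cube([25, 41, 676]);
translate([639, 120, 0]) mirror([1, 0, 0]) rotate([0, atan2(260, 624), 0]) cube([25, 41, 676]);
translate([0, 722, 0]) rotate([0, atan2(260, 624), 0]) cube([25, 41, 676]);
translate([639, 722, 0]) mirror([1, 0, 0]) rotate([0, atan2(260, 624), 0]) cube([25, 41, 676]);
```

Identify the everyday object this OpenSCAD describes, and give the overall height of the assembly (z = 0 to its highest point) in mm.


A sawhorse. The overall height is 688 mm.

A beam across two mirrored pairs of raked legs — a sawhorse. The beam's underside is at z = 624 (matching the legs' vertical rise in atan2(260, 624)) and the beam is 64 mm tall, so its top is at 624 + 64 = 688 mm. The raked legs top out at the beam's underside, so that is the highest point.


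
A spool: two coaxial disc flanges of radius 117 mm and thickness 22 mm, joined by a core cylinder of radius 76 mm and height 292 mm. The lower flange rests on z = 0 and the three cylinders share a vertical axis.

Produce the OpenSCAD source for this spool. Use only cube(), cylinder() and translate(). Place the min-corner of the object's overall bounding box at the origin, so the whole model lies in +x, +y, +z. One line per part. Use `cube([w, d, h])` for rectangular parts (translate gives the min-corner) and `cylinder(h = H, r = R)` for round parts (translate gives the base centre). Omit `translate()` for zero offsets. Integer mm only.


translate([117, 117, 0]) cylinder(h = 22, r = 117);
translate([117, 117, 22]) cylinder(h = 292, r = 76);
translate([117, 117, 314]) cylinder(h = 22, r = 117);


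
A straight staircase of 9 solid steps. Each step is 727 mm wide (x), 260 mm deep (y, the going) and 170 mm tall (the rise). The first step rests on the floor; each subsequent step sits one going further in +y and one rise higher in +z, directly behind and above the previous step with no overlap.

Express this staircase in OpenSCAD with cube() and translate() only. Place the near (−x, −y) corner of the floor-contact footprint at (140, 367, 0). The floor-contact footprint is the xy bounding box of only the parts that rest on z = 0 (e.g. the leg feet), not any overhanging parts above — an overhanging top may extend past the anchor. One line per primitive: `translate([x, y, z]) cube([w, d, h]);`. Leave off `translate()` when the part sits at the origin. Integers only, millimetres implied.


translate([140, 367, 0]) cube([727, 260, 170]);
translate([140, 627, 170]) cube([727, 260, 170]);
translate([140, 887, 340]) cube([727, 260, 170]);
translate([140, 1147, 510]) cube([727, 260, 170]);
translate([140, 1407, 680]) cube([727, 260, 170]);
translate([140, 1667, 850]) cube([727, 260, 170]);
translate([140, 1927, 1020]) cube([727, 260, 170]);
translate([140, 2187, 1190]) cube([727, 260, 170]);
translate([140, 2447, 1360]) cube([727, 260, 170]);


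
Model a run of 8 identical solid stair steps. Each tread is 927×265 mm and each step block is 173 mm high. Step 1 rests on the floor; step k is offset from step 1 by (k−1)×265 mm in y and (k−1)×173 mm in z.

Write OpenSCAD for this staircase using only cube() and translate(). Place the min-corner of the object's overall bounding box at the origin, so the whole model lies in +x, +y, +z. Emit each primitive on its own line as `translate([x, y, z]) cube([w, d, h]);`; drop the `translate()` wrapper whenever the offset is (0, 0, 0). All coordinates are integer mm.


cube([927, 265, 173]);
translate([0, 265, 173]) cube([927, 265, 173]);
translate([0, 530, 346]) cube([927, 265, 173]);
translate([0, 795, 519]) cube([927, 265, 173]);
translate([0, 1060, 692]) cube([927, 265, 173]);
translate([0, 1325, 865]) cube([927, 265, 173]);
translate([0, 1590, 1038]) cube([927, 265, 173]);
translate([0, 1855, 1211]) cube([927, 265, 173]);


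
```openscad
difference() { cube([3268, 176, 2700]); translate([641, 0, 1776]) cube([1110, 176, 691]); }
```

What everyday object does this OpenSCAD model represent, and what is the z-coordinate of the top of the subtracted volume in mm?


A wall with a window opening. The window head height is 2467 mm.

A wall with a rectangular opening subtracted — a window. Sill at z = 1776, opening 691 mm tall, so the head is at 1776 + 691 = 2467 mm.


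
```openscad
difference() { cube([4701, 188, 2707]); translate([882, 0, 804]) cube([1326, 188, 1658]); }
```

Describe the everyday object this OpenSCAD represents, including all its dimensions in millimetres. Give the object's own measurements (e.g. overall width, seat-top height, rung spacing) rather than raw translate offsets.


A wall 4701 mm long (x), 188 mm thick (y), 2707 mm tall, with a rectangular window opening cut through it. The opening is 1326 mm wide and 1658 mm tall; its sill is at z = 804 mm and its near (−x) edge is 882 mm from the wall's −x end. The opening passes through the full wall thickness.


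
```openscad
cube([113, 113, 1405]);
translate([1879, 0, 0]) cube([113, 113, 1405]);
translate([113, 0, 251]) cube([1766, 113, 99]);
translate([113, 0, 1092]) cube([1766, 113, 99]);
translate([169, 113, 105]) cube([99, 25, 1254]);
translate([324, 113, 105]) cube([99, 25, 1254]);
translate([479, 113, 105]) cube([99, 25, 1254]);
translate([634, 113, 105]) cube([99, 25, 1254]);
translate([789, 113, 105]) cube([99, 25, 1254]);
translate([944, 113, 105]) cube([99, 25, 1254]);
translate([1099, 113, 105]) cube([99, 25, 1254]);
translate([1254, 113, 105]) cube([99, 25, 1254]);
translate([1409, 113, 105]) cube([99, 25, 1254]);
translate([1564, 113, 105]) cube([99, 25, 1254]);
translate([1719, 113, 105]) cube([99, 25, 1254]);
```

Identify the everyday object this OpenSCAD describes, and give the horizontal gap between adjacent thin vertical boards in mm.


A fence section. The picket gap is 56 mm.

Two posts, two rails, 11 pickets — a fence section. Span 1766 mm holds 11 pickets of 99 mm with 12 equal gaps: ⌊(1766 − 11·99) / 12⌋ = 56 mm.


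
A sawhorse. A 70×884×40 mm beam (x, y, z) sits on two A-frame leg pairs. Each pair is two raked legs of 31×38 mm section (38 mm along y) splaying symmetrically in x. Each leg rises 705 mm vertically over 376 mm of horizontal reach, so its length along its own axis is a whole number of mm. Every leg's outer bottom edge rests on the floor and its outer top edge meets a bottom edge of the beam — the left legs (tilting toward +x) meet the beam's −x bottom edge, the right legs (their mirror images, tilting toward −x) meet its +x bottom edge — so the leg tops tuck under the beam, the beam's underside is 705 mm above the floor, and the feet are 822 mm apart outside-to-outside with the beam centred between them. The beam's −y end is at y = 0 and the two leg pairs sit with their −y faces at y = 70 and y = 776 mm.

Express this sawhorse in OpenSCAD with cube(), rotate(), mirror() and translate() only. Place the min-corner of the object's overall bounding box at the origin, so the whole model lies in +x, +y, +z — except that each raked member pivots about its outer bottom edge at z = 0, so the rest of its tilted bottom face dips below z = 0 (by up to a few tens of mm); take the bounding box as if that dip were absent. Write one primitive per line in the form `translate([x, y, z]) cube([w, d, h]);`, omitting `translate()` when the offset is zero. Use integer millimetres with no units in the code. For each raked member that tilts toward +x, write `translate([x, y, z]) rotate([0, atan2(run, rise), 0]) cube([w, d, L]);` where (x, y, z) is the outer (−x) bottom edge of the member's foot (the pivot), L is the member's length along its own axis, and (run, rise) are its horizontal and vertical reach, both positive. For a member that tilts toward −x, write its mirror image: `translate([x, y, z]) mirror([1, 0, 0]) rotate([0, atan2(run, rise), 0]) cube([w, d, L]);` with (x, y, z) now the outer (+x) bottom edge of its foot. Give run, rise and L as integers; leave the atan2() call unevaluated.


translate([376, 0, 705]) cube([70, 884, 40]);
translate([0, 70, 0]) rotate([0, atan2(376, 705), 0]) cube([31, 38, 799]);
translate([822, 70, 0]) mirror([1, 0, 0]) rotate([0, atan2(376, 705), 0]) cube([31, 38, 799]);
translate([0, 776, 0]) rotate([0, atan2(376, 705), 0]) cube([31, 38, 799]);
translate([822, 776, 0]) mirror([1, 0, 0]) rotate([0, atan2(376, 705), 0]) cube([31, 38, 799]);


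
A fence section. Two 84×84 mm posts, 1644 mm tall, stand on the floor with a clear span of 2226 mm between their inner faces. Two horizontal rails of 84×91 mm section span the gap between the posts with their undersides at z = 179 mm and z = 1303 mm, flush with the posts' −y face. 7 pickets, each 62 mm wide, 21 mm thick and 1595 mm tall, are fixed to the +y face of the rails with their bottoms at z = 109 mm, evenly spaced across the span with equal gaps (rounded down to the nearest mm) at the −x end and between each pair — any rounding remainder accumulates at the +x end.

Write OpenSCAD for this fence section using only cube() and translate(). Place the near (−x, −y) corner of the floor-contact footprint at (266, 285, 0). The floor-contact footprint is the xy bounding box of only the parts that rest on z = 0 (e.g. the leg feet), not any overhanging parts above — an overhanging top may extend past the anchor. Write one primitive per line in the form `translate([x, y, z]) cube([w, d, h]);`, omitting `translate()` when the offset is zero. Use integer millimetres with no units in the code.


translate([266, 285, 0]) cube([84, 84, 1644]);
translate([2576, 285, 0]) cube([84, 84, 1644]);
translate([350, 285, 179]) cube([2226, 84, 91]);
translate([350, 285, 1303]) cube([2226, 84, 91]);
translate([574, 369, 109]) cube([62, 21, 1595]);
translate([860, 369, 109]) cube([62, 21, 1595]);
translate([1146, 369, 109]) cube([62, 21, 1595]);
translate([1432, 369, 109]) cube([62, 21, 1595]);
translate([1718, 369, 109]) cube([62, 21, 1595]);
translate([2004, 369, 109]) cube([62, 21, 1595]);
translate([2290, 369, 109]) cube([62, 21, 1595]);
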